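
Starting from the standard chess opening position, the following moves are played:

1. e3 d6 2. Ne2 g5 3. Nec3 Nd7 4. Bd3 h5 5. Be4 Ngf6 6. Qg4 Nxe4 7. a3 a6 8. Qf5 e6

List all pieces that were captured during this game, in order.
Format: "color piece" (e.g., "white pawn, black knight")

Tracking captures:
  Nxe4: captured white bishop

white bishop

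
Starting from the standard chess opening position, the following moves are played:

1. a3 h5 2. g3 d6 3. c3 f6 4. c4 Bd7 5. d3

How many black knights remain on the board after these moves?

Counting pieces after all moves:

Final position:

  a b c d e f g h
  ─────────────────
8│♜ ♞ · ♛ ♚ ♝ ♞ ♜│8
7│♟ ♟ ♟ ♝ ♟ · ♟ ·│7
6│· · · ♟ · ♟ · ·│6
5│· · · · · · · ♟│5
4│· · ♙ · · · · ·│4
3│♙ · · ♙ · · ♙ ·│3
2│· ♙ · · ♙ ♙ · ♙│2
1│♖ ♘ ♗ ♕ ♔ ♗ ♘ ♖│1
  ─────────────────
  a b c d e f g h


2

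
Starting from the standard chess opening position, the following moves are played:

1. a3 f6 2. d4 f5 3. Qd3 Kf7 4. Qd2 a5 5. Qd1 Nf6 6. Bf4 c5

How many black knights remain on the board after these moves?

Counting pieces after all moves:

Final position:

  a b c d e f g h
  ─────────────────
8│♜ ♞ ♝ ♛ · ♝ · ♜│8
7│· ♟ · ♟ ♟ ♚ ♟ ♟│7
6│· · · · · ♞ · ·│6
5│♟ · ♟ · · ♟ · ·│5
4│· · · ♙ · ♗ · ·│4
3│♙ · · · · · · ·│3
2│· ♙ ♙ · ♙ ♙ ♙ ♙│2
1│♖ ♘ · ♕ ♔ ♗ ♘ ♖│1
  ─────────────────
  a b c d e f g h


2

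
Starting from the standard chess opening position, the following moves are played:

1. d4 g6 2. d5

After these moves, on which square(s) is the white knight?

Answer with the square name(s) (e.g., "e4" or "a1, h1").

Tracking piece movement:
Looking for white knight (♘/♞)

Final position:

  a b c d e f g h
  ─────────────────
8│♜ ♞ ♝ ♛ ♚ ♝ ♞ ♜│8
7│♟ ♟ ♟ ♟ ♟ ♟ · ♟│7
6│· · · · · · ♟ ·│6
5│· · · ♙ · · · ·│5
4│· · · · · · · ·│4
3│· · · · · · · ·│3
2│♙ ♙ ♙ · ♙ ♙ ♙ ♙│2
1│♖ ♘ ♗ ♕ ♔ ♗ ♘ ♖│1
  ─────────────────
  a b c d e f g h


b1, g1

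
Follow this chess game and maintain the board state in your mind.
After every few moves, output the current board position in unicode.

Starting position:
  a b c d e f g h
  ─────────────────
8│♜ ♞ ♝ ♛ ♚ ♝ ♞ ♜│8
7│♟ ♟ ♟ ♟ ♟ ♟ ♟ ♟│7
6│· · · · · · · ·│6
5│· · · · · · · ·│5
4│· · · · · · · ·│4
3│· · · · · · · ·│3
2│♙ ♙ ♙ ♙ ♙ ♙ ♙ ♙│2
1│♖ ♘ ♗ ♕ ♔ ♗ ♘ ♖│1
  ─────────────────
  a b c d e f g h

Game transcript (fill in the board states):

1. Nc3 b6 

  a b c d e f g h
  ─────────────────
8│♜ ♞ ♝ ♛ ♚ ♝ ♞ ♜│8
7│♟ · ♟ ♟ ♟ ♟ ♟ ♟│7
6│· ♟ · · · · · ·│6
5│· · · · · · · ·│5
4│· · · · · · · ·│4
3│· · ♘ · · · · ·│3
2│♙ ♙ ♙ ♙ ♙ ♙ ♙ ♙│2
1│♖ · ♗ ♕ ♔ ♗ ♘ ♖│1
  ─────────────────
  a b c d e f g h

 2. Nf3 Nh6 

  a b c d e f g h
  ─────────────────
8│♜ ♞ ♝ ♛ ♚ ♝ · ♜│8
7│♟ · ♟ ♟ ♟ ♟ ♟ ♟│7
6│· ♟ · · · · · ♞│6
5│· · · · · · · ·│5
4│· · · · · · · ·│4
3│· · ♘ · · ♘ · ·│3
2│♙ ♙ ♙ ♙ ♙ ♙ ♙ ♙│2
1│♖ · ♗ ♕ ♔ ♗ · ♖│1
  ─────────────────
  a b c d e f g h

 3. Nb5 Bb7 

  a b c d e f g h
  ─────────────────
8│♜ ♞ · ♛ ♚ ♝ · ♜│8
7│♟ ♝ ♟ ♟ ♟ ♟ ♟ ♟│7
6│· ♟ · · · · · ♞│6
5│· ♘ · · · · · ·│5
4│· · · · · · · ·│4
3│· · · · · ♘ · ·│3
2│♙ ♙ ♙ ♙ ♙ ♙ ♙ ♙│2
1│♖ · ♗ ♕ ♔ ♗ · ♖│1
  ─────────────────
  a b c d e f g h

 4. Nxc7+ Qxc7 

  a b c d e f g h
  ─────────────────
8│♜ ♞ · · ♚ ♝ · ♜│8
7│♟ ♝ ♛ ♟ ♟ ♟ ♟ ♟│7
6│· ♟ · · · · · ♞│6
5│· · · · · · · ·│5
4│· · · · · · · ·│4
3│· · · · · ♘ · ·│3
2│♙ ♙ ♙ ♙ ♙ ♙ ♙ ♙│2
1│♖ · ♗ ♕ ♔ ♗ · ♖│1
  ─────────────────
  a b c d e f g h

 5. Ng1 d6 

  a b c d e f g h
  ─────────────────
8│♜ ♞ · · ♚ ♝ · ♜│8
7│♟ ♝ ♛ · ♟ ♟ ♟ ♟│7
6│· ♟ · ♟ · · · ♞│6
5│· · · · · · · ·│5
4│· · · · · · · ·│4
3│· · · · · · · ·│3
2│♙ ♙ ♙ ♙ ♙ ♙ ♙ ♙│2
1│♖ · ♗ ♕ ♔ ♗ ♘ ♖│1
  ─────────────────
  a b c d e f g h



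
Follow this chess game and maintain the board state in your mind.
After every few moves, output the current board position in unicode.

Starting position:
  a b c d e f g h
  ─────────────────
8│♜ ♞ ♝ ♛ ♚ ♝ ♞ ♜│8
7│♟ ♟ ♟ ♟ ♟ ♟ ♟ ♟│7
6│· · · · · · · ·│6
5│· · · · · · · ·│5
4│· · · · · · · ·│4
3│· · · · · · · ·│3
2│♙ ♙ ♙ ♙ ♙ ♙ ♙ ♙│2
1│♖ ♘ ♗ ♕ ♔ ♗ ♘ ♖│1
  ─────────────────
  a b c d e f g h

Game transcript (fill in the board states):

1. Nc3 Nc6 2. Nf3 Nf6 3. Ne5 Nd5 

  a b c d e f g h
  ─────────────────
8│♜ · ♝ ♛ ♚ ♝ · ♜│8
7│♟ ♟ ♟ ♟ ♟ ♟ ♟ ♟│7
6│· · ♞ · · · · ·│6
5│· · · ♞ ♘ · · ·│5
4│· · · · · · · ·│4
3│· · ♘ · · · · ·│3
2│♙ ♙ ♙ ♙ ♙ ♙ ♙ ♙│2
1│♖ · ♗ ♕ ♔ ♗ · ♖│1
  ─────────────────
  a b c d e f g h

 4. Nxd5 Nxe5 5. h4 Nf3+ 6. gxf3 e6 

  a b c d e f g h
  ─────────────────
8│♜ · ♝ ♛ ♚ ♝ · ♜│8
7│♟ ♟ ♟ ♟ · ♟ ♟ ♟│7
6│· · · · ♟ · · ·│6
5│· · · ♘ · · · ·│5
4│· · · · · · · ♙│4
3│· · · · · ♙ · ·│3
2│♙ ♙ ♙ ♙ ♙ ♙ · ·│2
1│♖ · ♗ ♕ ♔ ♗ · ♖│1
  ─────────────────
  a b c d e f g h

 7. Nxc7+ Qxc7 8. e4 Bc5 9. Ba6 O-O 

  a b c d e f g h
  ─────────────────
8│♜ · ♝ · · ♜ ♚ ·│8
7│♟ ♟ ♛ ♟ · ♟ ♟ ♟│7
6│♗ · · · ♟ · · ·│6
5│· · ♝ · · · · ·│5
4│· · · · ♙ · · ♙│4
3│· · · · · ♙ · ·│3
2│♙ ♙ ♙ ♙ · ♙ · ·│2
1│♖ · ♗ ♕ ♔ · · ♖│1
  ─────────────────
  a b c d e f g h

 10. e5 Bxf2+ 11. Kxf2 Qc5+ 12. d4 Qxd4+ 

  a b c d e f g h
  ─────────────────
8│♜ · ♝ · · ♜ ♚ ·│8
7│♟ ♟ · ♟ · ♟ ♟ ♟│7
6│♗ · · · ♟ · · ·│6
5│· · · · ♙ · · ·│5
4│· · · ♛ · · · ♙│4
3│· · · · · ♙ · ·│3
2│♙ ♙ ♙ · · ♔ · ·│2
1│♖ · ♗ ♕ · · · ♖│1
  ─────────────────
  a b c d e f g h

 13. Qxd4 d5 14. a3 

  a b c d e f g h
  ─────────────────
8│♜ · ♝ · · ♜ ♚ ·│8
7│♟ ♟ · · · ♟ ♟ ♟│7
6│♗ · · · ♟ · · ·│6
5│· · · ♟ ♙ · · ·│5
4│· · · ♕ · · · ♙│4
3│♙ · · · · ♙ · ·│3
2│· ♙ ♙ · · ♔ · ·│2
1│♖ · ♗ · · · · ♖│1
  ─────────────────
  a b c d e f g h


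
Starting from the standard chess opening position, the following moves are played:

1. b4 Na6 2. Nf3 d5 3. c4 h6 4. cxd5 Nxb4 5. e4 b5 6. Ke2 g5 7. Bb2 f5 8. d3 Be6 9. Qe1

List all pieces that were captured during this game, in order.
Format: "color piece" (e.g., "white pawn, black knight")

Tracking captures:
  cxd5: captured black pawn
  Nxb4: captured white pawn

black pawn, white pawn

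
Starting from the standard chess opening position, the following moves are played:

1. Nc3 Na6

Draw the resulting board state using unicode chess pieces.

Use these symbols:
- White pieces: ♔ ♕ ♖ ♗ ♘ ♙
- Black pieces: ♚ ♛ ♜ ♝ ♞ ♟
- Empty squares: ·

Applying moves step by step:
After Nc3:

♜ ♞ ♝ ♛ ♚ ♝ ♞ ♜
♟ ♟ ♟ ♟ ♟ ♟ ♟ ♟
· · · · · · · ·
· · · · · · · ·
· · · · · · · ·
· · ♘ · · · · ·
♙ ♙ ♙ ♙ ♙ ♙ ♙ ♙
♖ · ♗ ♕ ♔ ♗ ♘ ♖


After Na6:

♜ · ♝ ♛ ♚ ♝ ♞ ♜
♟ ♟ ♟ ♟ ♟ ♟ ♟ ♟
♞ · · · · · · ·
· · · · · · · ·
· · · · · · · ·
· · ♘ · · · · ·
♙ ♙ ♙ ♙ ♙ ♙ ♙ ♙
♖ · ♗ ♕ ♔ ♗ ♘ ♖



  a b c d e f g h
  ─────────────────
8│♜ · ♝ ♛ ♚ ♝ ♞ ♜│8
7│♟ ♟ ♟ ♟ ♟ ♟ ♟ ♟│7
6│♞ · · · · · · ·│6
5│· · · · · · · ·│5
4│· · · · · · · ·│4
3│· · ♘ · · · · ·│3
2│♙ ♙ ♙ ♙ ♙ ♙ ♙ ♙│2
1│♖ · ♗ ♕ ♔ ♗ ♘ ♖│1
  ─────────────────
  a b c d e f g h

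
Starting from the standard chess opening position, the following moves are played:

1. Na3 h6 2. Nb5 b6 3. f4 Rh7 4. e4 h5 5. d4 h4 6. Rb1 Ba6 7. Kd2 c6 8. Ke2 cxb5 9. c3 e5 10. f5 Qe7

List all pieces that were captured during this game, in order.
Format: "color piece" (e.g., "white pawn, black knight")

Tracking captures:
  cxb5: captured white knight

white knight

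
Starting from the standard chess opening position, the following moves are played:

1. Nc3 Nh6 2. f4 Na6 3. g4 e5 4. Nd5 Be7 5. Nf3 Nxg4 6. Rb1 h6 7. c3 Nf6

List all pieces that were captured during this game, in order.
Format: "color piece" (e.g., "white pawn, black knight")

Tracking captures:
  Nxg4: captured white pawn

white pawn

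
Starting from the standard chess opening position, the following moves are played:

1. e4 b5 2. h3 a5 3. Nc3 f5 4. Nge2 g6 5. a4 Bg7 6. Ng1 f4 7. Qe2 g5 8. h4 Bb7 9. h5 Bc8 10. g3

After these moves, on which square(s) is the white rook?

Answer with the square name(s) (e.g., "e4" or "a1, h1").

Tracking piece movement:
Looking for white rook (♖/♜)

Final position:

  a b c d e f g h
  ─────────────────
8│♜ ♞ ♝ ♛ ♚ · ♞ ♜│8
7│· · ♟ ♟ ♟ · ♝ ♟│7
6│· · · · · · · ·│6
5│♟ ♟ · · · · ♟ ♙│5
4│♙ · · · ♙ ♟ · ·│4
3│· · ♘ · · · ♙ ·│3
2│· ♙ ♙ ♙ ♕ ♙ · ·│2
1│♖ · ♗ · ♔ ♗ ♘ ♖│1
  ─────────────────
  a b c d e f g h


a1, h1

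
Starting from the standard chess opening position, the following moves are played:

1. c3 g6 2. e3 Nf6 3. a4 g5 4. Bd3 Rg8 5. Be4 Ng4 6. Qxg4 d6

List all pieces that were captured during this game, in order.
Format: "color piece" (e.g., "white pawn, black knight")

Tracking captures:
  Qxg4: captured black knight

black knight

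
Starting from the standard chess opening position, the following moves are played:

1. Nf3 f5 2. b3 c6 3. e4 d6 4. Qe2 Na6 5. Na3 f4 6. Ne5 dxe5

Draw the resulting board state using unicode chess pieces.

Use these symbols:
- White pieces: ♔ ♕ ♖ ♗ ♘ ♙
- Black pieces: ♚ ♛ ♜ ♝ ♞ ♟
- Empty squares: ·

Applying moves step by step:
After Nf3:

♜ ♞ ♝ ♛ ♚ ♝ ♞ ♜
♟ ♟ ♟ ♟ ♟ ♟ ♟ ♟
· · · · · · · ·
· · · · · · · ·
· · · · · · · ·
· · · · · ♘ · ·
♙ ♙ ♙ ♙ ♙ ♙ ♙ ♙
♖ ♘ ♗ ♕ ♔ ♗ · ♖


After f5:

♜ ♞ ♝ ♛ ♚ ♝ ♞ ♜
♟ ♟ ♟ ♟ ♟ · ♟ ♟
· · · · · · · ·
· · · · · ♟ · ·
· · · · · · · ·
· · · · · ♘ · ·
♙ ♙ ♙ ♙ ♙ ♙ ♙ ♙
♖ ♘ ♗ ♕ ♔ ♗ · ♖


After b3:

♜ ♞ ♝ ♛ ♚ ♝ ♞ ♜
♟ ♟ ♟ ♟ ♟ · ♟ ♟
· · · · · · · ·
· · · · · ♟ · ·
· · · · · · · ·
· ♙ · · · ♘ · ·
♙ · ♙ ♙ ♙ ♙ ♙ ♙
♖ ♘ ♗ ♕ ♔ ♗ · ♖


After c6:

♜ ♞ ♝ ♛ ♚ ♝ ♞ ♜
♟ ♟ · ♟ ♟ · ♟ ♟
· · ♟ · · · · ·
· · · · · ♟ · ·
· · · · · · · ·
· ♙ · · · ♘ · ·
♙ · ♙ ♙ ♙ ♙ ♙ ♙
♖ ♘ ♗ ♕ ♔ ♗ · ♖


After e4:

♜ ♞ ♝ ♛ ♚ ♝ ♞ ♜
♟ ♟ · ♟ ♟ · ♟ ♟
· · ♟ · · · · ·
· · · · · ♟ · ·
· · · · ♙ · · ·
· ♙ · · · ♘ · ·
♙ · ♙ ♙ · ♙ ♙ ♙
♖ ♘ ♗ ♕ ♔ ♗ · ♖


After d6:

♜ ♞ ♝ ♛ ♚ ♝ ♞ ♜
♟ ♟ · · ♟ · ♟ ♟
· · ♟ ♟ · · · ·
· · · · · ♟ · ·
· · · · ♙ · · ·
· ♙ · · · ♘ · ·
♙ · ♙ ♙ · ♙ ♙ ♙
♖ ♘ ♗ ♕ ♔ ♗ · ♖


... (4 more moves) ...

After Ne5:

♜ · ♝ ♛ ♚ ♝ ♞ ♜
♟ ♟ · · ♟ · ♟ ♟
♞ · ♟ ♟ · · · ·
· · · · ♘ · · ·
· · · · ♙ ♟ · ·
♘ ♙ · · · · · ·
♙ · ♙ ♙ ♕ ♙ ♙ ♙
♖ · ♗ · ♔ ♗ · ♖


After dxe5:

♜ · ♝ ♛ ♚ ♝ ♞ ♜
♟ ♟ · · ♟ · ♟ ♟
♞ · ♟ · · · · ·
· · · · ♟ · · ·
· · · · ♙ ♟ · ·
♘ ♙ · · · · · ·
♙ · ♙ ♙ ♕ ♙ ♙ ♙
♖ · ♗ · ♔ ♗ · ♖



  a b c d e f g h
  ─────────────────
8│♜ · ♝ ♛ ♚ ♝ ♞ ♜│8
7│♟ ♟ · · ♟ · ♟ ♟│7
6│♞ · ♟ · · · · ·│6
5│· · · · ♟ · · ·│5
4│· · · · ♙ ♟ · ·│4
3│♘ ♙ · · · · · ·│3
2│♙ · ♙ ♙ ♕ ♙ ♙ ♙│2
1│♖ · ♗ · ♔ ♗ · ♖│1
  ─────────────────
  a b c d e f g h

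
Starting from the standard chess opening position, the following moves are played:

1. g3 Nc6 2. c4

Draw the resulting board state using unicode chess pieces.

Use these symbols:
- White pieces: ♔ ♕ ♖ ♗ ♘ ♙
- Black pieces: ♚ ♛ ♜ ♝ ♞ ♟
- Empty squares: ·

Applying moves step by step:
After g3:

♜ ♞ ♝ ♛ ♚ ♝ ♞ ♜
♟ ♟ ♟ ♟ ♟ ♟ ♟ ♟
· · · · · · · ·
· · · · · · · ·
· · · · · · · ·
· · · · · · ♙ ·
♙ ♙ ♙ ♙ ♙ ♙ · ♙
♖ ♘ ♗ ♕ ♔ ♗ ♘ ♖


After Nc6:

♜ · ♝ ♛ ♚ ♝ ♞ ♜
♟ ♟ ♟ ♟ ♟ ♟ ♟ ♟
· · ♞ · · · · ·
· · · · · · · ·
· · · · · · · ·
· · · · · · ♙ ·
♙ ♙ ♙ ♙ ♙ ♙ · ♙
♖ ♘ ♗ ♕ ♔ ♗ ♘ ♖


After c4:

♜ · ♝ ♛ ♚ ♝ ♞ ♜
♟ ♟ ♟ ♟ ♟ ♟ ♟ ♟
· · ♞ · · · · ·
· · · · · · · ·
· · ♙ · · · · ·
· · · · · · ♙ ·
♙ ♙ · ♙ ♙ ♙ · ♙
♖ ♘ ♗ ♕ ♔ ♗ ♘ ♖



  a b c d e f g h
  ─────────────────
8│♜ · ♝ ♛ ♚ ♝ ♞ ♜│8
7│♟ ♟ ♟ ♟ ♟ ♟ ♟ ♟│7
6│· · ♞ · · · · ·│6
5│· · · · · · · ·│5
4│· · ♙ · · · · ·│4
3│· · · · · · ♙ ·│3
2│♙ ♙ · ♙ ♙ ♙ · ♙│2
1│♖ ♘ ♗ ♕ ♔ ♗ ♘ ♖│1
  ─────────────────
  a b c d e f g h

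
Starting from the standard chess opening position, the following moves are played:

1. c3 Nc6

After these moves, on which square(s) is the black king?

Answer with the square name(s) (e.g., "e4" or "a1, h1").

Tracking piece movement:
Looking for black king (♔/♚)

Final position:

  a b c d e f g h
  ─────────────────
8│♜ · ♝ ♛ ♚ ♝ ♞ ♜│8
7│♟ ♟ ♟ ♟ ♟ ♟ ♟ ♟│7
6│· · ♞ · · · · ·│6
5│· · · · · · · ·│5
4│· · · · · · · ·│4
3│· · ♙ · · · · ·│3
2│♙ ♙ · ♙ ♙ ♙ ♙ ♙│2
1│♖ ♘ ♗ ♕ ♔ ♗ ♘ ♖│1
  ─────────────────
  a b c d e f g h


e8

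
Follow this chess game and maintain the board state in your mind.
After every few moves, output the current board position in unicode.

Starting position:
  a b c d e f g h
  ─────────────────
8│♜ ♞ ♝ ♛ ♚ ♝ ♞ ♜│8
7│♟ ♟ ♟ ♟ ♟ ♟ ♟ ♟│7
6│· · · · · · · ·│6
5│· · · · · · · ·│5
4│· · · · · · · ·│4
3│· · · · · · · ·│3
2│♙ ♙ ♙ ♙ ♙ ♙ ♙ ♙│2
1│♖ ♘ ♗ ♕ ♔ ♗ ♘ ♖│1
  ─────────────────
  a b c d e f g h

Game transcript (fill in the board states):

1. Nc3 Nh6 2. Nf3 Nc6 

  a b c d e f g h
  ─────────────────
8│♜ · ♝ ♛ ♚ ♝ · ♜│8
7│♟ ♟ ♟ ♟ ♟ ♟ ♟ ♟│7
6│· · ♞ · · · · ♞│6
5│· · · · · · · ·│5
4│· · · · · · · ·│4
3│· · ♘ · · ♘ · ·│3
2│♙ ♙ ♙ ♙ ♙ ♙ ♙ ♙│2
1│♖ · ♗ ♕ ♔ ♗ · ♖│1
  ─────────────────
  a b c d e f g h

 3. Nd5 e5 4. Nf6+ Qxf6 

  a b c d e f g h
  ─────────────────
8│♜ · ♝ · ♚ ♝ · ♜│8
7│♟ ♟ ♟ ♟ · ♟ ♟ ♟│7
6│· · ♞ · · ♛ · ♞│6
5│· · · · ♟ · · ·│5
4│· · · · · · · ·│4
3│· · · · · ♘ · ·│3
2│♙ ♙ ♙ ♙ ♙ ♙ ♙ ♙│2
1│♖ · ♗ ♕ ♔ ♗ · ♖│1
  ─────────────────
  a b c d e f g h

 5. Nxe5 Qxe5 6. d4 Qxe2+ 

  a b c d e f g h
  ─────────────────
8│♜ · ♝ · ♚ ♝ · ♜│8
7│♟ ♟ ♟ ♟ · ♟ ♟ ♟│7
6│· · ♞ · · · · ♞│6
5│· · · · · · · ·│5
4│· · · ♙ · · · ·│4
3│· · · · · · · ·│3
2│♙ ♙ ♙ · ♛ ♙ ♙ ♙│2
1│♖ · ♗ ♕ ♔ ♗ · ♖│1
  ─────────────────
  a b c d e f g h

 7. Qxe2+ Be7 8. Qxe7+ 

  a b c d e f g h
  ─────────────────
8│♜ · ♝ · ♚ · · ♜│8
7│♟ ♟ ♟ ♟ ♕ ♟ ♟ ♟│7
6│· · ♞ · · · · ♞│6
5│· · · · · · · ·│5
4│· · · ♙ · · · ·│4
3│· · · · · · · ·│3
2│♙ ♙ ♙ · · ♙ ♙ ♙│2
1│♖ · ♗ · ♔ ♗ · ♖│1
  ─────────────────
  a b c d e f g h


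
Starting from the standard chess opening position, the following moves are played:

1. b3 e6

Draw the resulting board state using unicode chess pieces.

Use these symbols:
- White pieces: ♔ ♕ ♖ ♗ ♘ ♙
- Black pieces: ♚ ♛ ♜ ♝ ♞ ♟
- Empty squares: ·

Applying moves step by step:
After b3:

♜ ♞ ♝ ♛ ♚ ♝ ♞ ♜
♟ ♟ ♟ ♟ ♟ ♟ ♟ ♟
· · · · · · · ·
· · · · · · · ·
· · · · · · · ·
· ♙ · · · · · ·
♙ · ♙ ♙ ♙ ♙ ♙ ♙
♖ ♘ ♗ ♕ ♔ ♗ ♘ ♖


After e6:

♜ ♞ ♝ ♛ ♚ ♝ ♞ ♜
♟ ♟ ♟ ♟ · ♟ ♟ ♟
· · · · ♟ · · ·
· · · · · · · ·
· · · · · · · ·
· ♙ · · · · · ·
♙ · ♙ ♙ ♙ ♙ ♙ ♙
♖ ♘ ♗ ♕ ♔ ♗ ♘ ♖



  a b c d e f g h
  ─────────────────
8│♜ ♞ ♝ ♛ ♚ ♝ ♞ ♜│8
7│♟ ♟ ♟ ♟ · ♟ ♟ ♟│7
6│· · · · ♟ · · ·│6
5│· · · · · · · ·│5
4│· · · · · · · ·│4
3│· ♙ · · · · · ·│3
2│♙ · ♙ ♙ ♙ ♙ ♙ ♙│2
1│♖ ♘ ♗ ♕ ♔ ♗ ♘ ♖│1
  ─────────────────
  a b c d e f g h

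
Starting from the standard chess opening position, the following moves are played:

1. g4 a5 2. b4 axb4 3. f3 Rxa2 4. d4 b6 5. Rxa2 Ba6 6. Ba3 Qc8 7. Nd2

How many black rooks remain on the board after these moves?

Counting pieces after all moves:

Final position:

  a b c d e f g h
  ─────────────────
8│· ♞ ♛ · ♚ ♝ ♞ ♜│8
7│· · ♟ ♟ ♟ ♟ ♟ ♟│7
6│♝ ♟ · · · · · ·│6
5│· · · · · · · ·│5
4│· ♟ · ♙ · · ♙ ·│4
3│♗ · · · · ♙ · ·│3
2│♖ · ♙ ♘ ♙ · · ♙│2
1│· · · ♕ ♔ ♗ ♘ ♖│1
  ─────────────────
  a b c d e f g h


1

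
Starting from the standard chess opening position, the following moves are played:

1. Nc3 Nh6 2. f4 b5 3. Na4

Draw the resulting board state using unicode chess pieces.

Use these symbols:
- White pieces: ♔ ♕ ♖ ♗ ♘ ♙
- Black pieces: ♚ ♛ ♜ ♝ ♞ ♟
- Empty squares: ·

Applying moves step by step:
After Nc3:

♜ ♞ ♝ ♛ ♚ ♝ ♞ ♜
♟ ♟ ♟ ♟ ♟ ♟ ♟ ♟
· · · · · · · ·
· · · · · · · ·
· · · · · · · ·
· · ♘ · · · · ·
♙ ♙ ♙ ♙ ♙ ♙ ♙ ♙
♖ · ♗ ♕ ♔ ♗ ♘ ♖


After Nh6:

♜ ♞ ♝ ♛ ♚ ♝ · ♜
♟ ♟ ♟ ♟ ♟ ♟ ♟ ♟
· · · · · · · ♞
· · · · · · · ·
· · · · · · · ·
· · ♘ · · · · ·
♙ ♙ ♙ ♙ ♙ ♙ ♙ ♙
♖ · ♗ ♕ ♔ ♗ ♘ ♖


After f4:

♜ ♞ ♝ ♛ ♚ ♝ · ♜
♟ ♟ ♟ ♟ ♟ ♟ ♟ ♟
· · · · · · · ♞
· · · · · · · ·
· · · · · ♙ · ·
· · ♘ · · · · ·
♙ ♙ ♙ ♙ ♙ · ♙ ♙
♖ · ♗ ♕ ♔ ♗ ♘ ♖


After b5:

♜ ♞ ♝ ♛ ♚ ♝ · ♜
♟ · ♟ ♟ ♟ ♟ ♟ ♟
· · · · · · · ♞
· ♟ · · · · · ·
· · · · · ♙ · ·
· · ♘ · · · · ·
♙ ♙ ♙ ♙ ♙ · ♙ ♙
♖ · ♗ ♕ ♔ ♗ ♘ ♖


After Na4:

♜ ♞ ♝ ♛ ♚ ♝ · ♜
♟ · ♟ ♟ ♟ ♟ ♟ ♟
· · · · · · · ♞
· ♟ · · · · · ·
♘ · · · · ♙ · ·
· · · · · · · ·
♙ ♙ ♙ ♙ ♙ · ♙ ♙
♖ · ♗ ♕ ♔ ♗ ♘ ♖



  a b c d e f g h
  ─────────────────
8│♜ ♞ ♝ ♛ ♚ ♝ · ♜│8
7│♟ · ♟ ♟ ♟ ♟ ♟ ♟│7
6│· · · · · · · ♞│6
5│· ♟ · · · · · ·│5
4│♘ · · · · ♙ · ·│4
3│· · · · · · · ·│3
2│♙ ♙ ♙ ♙ ♙ · ♙ ♙│2
1│♖ · ♗ ♕ ♔ ♗ ♘ ♖│1
  ─────────────────
  a b c d e f g h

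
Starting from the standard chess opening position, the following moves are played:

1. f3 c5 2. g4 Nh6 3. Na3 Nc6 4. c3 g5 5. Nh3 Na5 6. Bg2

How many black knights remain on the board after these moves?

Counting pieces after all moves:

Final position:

  a b c d e f g h
  ─────────────────
8│♜ · ♝ ♛ ♚ ♝ · ♜│8
7│♟ ♟ · ♟ ♟ ♟ · ♟│7
6│· · · · · · · ♞│6
5│♞ · ♟ · · · ♟ ·│5
4│· · · · · · ♙ ·│4
3│♘ · ♙ · · ♙ · ♘│3
2│♙ ♙ · ♙ ♙ · ♗ ♙│2
1│♖ · ♗ ♕ ♔ · · ♖│1
  ─────────────────
  a b c d e f g h


2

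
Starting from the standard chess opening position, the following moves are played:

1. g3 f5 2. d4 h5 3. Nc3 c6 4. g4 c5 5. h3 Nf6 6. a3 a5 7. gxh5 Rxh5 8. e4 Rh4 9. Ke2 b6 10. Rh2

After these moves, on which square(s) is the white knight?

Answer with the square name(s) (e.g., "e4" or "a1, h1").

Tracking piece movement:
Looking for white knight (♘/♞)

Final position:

  a b c d e f g h
  ─────────────────
8│♜ ♞ ♝ ♛ ♚ ♝ · ·│8
7│· · · ♟ ♟ · ♟ ·│7
6│· ♟ · · · ♞ · ·│6
5│♟ · ♟ · · ♟ · ·│5
4│· · · ♙ ♙ · · ♜│4
3│♙ · ♘ · · · · ♙│3
2│· ♙ ♙ · ♔ ♙ · ♖│2
1│♖ · ♗ ♕ · ♗ ♘ ·│1
  ─────────────────
  a b c d e f g h


c3, g1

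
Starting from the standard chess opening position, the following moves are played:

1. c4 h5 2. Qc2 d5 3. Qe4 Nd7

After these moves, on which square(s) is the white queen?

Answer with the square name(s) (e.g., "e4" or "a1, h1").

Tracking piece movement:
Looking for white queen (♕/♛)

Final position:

  a b c d e f g h
  ─────────────────
8│♜ · ♝ ♛ ♚ ♝ ♞ ♜│8
7│♟ ♟ ♟ ♞ ♟ ♟ ♟ ·│7
6│· · · · · · · ·│6
5│· · · ♟ · · · ♟│5
4│· · ♙ · ♕ · · ·│4
3│· · · · · · · ·│3
2│♙ ♙ · ♙ ♙ ♙ ♙ ♙│2
1│♖ ♘ ♗ · ♔ ♗ ♘ ♖│1
  ─────────────────
  a b c d e f g h


e4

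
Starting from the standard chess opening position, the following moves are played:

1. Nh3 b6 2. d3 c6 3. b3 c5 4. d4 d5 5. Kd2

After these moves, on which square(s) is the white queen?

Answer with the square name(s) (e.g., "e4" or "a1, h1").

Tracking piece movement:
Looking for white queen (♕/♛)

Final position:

  a b c d e f g h
  ─────────────────
8│♜ ♞ ♝ ♛ ♚ ♝ ♞ ♜│8
7│♟ · · · ♟ ♟ ♟ ♟│7
6│· ♟ · · · · · ·│6
5│· · ♟ ♟ · · · ·│5
4│· · · ♙ · · · ·│4
3│· ♙ · · · · · ♘│3
2│♙ · ♙ ♔ ♙ ♙ ♙ ♙│2
1│♖ ♘ ♗ ♕ · ♗ · ♖│1
  ─────────────────
  a b c d e f g h


d1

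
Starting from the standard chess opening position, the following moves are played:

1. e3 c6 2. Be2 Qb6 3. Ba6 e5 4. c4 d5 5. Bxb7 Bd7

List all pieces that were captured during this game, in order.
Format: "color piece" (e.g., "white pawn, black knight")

Tracking captures:
  Bxb7: captured black pawn

black pawn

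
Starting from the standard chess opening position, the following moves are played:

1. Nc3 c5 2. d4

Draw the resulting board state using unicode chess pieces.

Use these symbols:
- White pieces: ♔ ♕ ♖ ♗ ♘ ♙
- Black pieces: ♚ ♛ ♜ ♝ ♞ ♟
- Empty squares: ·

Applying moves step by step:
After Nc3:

♜ ♞ ♝ ♛ ♚ ♝ ♞ ♜
♟ ♟ ♟ ♟ ♟ ♟ ♟ ♟
· · · · · · · ·
· · · · · · · ·
· · · · · · · ·
· · ♘ · · · · ·
♙ ♙ ♙ ♙ ♙ ♙ ♙ ♙
♖ · ♗ ♕ ♔ ♗ ♘ ♖


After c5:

♜ ♞ ♝ ♛ ♚ ♝ ♞ ♜
♟ ♟ · ♟ ♟ ♟ ♟ ♟
· · · · · · · ·
· · ♟ · · · · ·
· · · · · · · ·
· · ♘ · · · · ·
♙ ♙ ♙ ♙ ♙ ♙ ♙ ♙
♖ · ♗ ♕ ♔ ♗ ♘ ♖


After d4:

♜ ♞ ♝ ♛ ♚ ♝ ♞ ♜
♟ ♟ · ♟ ♟ ♟ ♟ ♟
· · · · · · · ·
· · ♟ · · · · ·
· · · ♙ · · · ·
· · ♘ · · · · ·
♙ ♙ ♙ · ♙ ♙ ♙ ♙
♖ · ♗ ♕ ♔ ♗ ♘ ♖



  a b c d e f g h
  ─────────────────
8│♜ ♞ ♝ ♛ ♚ ♝ ♞ ♜│8
7│♟ ♟ · ♟ ♟ ♟ ♟ ♟│7
6│· · · · · · · ·│6
5│· · ♟ · · · · ·│5
4│· · · ♙ · · · ·│4
3│· · ♘ · · · · ·│3
2│♙ ♙ ♙ · ♙ ♙ ♙ ♙│2
1│♖ · ♗ ♕ ♔ ♗ ♘ ♖│1
  ─────────────────
  a b c d e f g h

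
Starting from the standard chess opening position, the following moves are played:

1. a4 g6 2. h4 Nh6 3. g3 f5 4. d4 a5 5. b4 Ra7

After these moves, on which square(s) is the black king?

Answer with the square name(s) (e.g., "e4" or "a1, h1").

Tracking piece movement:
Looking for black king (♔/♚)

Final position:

  a b c d e f g h
  ─────────────────
8│· ♞ ♝ ♛ ♚ ♝ · ♜│8
7│♜ ♟ ♟ ♟ ♟ · · ♟│7
6│· · · · · · ♟ ♞│6
5│♟ · · · · ♟ · ·│5
4│♙ ♙ · ♙ · · · ♙│4
3│· · · · · · ♙ ·│3
2│· · ♙ · ♙ ♙ · ·│2
1│♖ ♘ ♗ ♕ ♔ ♗ ♘ ♖│1
  ─────────────────
  a b c d e f g h


e8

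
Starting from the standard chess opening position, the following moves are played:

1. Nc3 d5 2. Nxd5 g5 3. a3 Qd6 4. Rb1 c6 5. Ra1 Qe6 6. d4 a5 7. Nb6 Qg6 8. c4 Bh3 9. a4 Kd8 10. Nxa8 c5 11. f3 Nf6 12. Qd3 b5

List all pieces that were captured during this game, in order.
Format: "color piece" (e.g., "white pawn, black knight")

Tracking captures:
  Nxd5: captured black pawn
  Nxa8: captured black rook

black pawn, black rook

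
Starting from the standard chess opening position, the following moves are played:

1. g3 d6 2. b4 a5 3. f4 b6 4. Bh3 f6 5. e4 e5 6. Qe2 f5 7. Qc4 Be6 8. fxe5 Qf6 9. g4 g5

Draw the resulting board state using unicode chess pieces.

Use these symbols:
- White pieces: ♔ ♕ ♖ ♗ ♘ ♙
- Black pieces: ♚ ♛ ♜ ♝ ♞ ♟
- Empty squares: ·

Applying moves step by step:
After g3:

♜ ♞ ♝ ♛ ♚ ♝ ♞ ♜
♟ ♟ ♟ ♟ ♟ ♟ ♟ ♟
· · · · · · · ·
· · · · · · · ·
· · · · · · · ·
· · · · · · ♙ ·
♙ ♙ ♙ ♙ ♙ ♙ · ♙
♖ ♘ ♗ ♕ ♔ ♗ ♘ ♖


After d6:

♜ ♞ ♝ ♛ ♚ ♝ ♞ ♜
♟ ♟ ♟ · ♟ ♟ ♟ ♟
· · · ♟ · · · ·
· · · · · · · ·
· · · · · · · ·
· · · · · · ♙ ·
♙ ♙ ♙ ♙ ♙ ♙ · ♙
♖ ♘ ♗ ♕ ♔ ♗ ♘ ♖


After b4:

♜ ♞ ♝ ♛ ♚ ♝ ♞ ♜
♟ ♟ ♟ · ♟ ♟ ♟ ♟
· · · ♟ · · · ·
· · · · · · · ·
· ♙ · · · · · ·
· · · · · · ♙ ·
♙ · ♙ ♙ ♙ ♙ · ♙
♖ ♘ ♗ ♕ ♔ ♗ ♘ ♖


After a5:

♜ ♞ ♝ ♛ ♚ ♝ ♞ ♜
· ♟ ♟ · ♟ ♟ ♟ ♟
· · · ♟ · · · ·
♟ · · · · · · ·
· ♙ · · · · · ·
· · · · · · ♙ ·
♙ · ♙ ♙ ♙ ♙ · ♙
♖ ♘ ♗ ♕ ♔ ♗ ♘ ♖


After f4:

♜ ♞ ♝ ♛ ♚ ♝ ♞ ♜
· ♟ ♟ · ♟ ♟ ♟ ♟
· · · ♟ · · · ·
♟ · · · · · · ·
· ♙ · · · ♙ · ·
· · · · · · ♙ ·
♙ · ♙ ♙ ♙ · · ♙
♖ ♘ ♗ ♕ ♔ ♗ ♘ ♖


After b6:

♜ ♞ ♝ ♛ ♚ ♝ ♞ ♜
· · ♟ · ♟ ♟ ♟ ♟
· ♟ · ♟ · · · ·
♟ · · · · · · ·
· ♙ · · · ♙ · ·
· · · · · · ♙ ·
♙ · ♙ ♙ ♙ · · ♙
♖ ♘ ♗ ♕ ♔ ♗ ♘ ♖


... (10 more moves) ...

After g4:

♜ ♞ · · ♚ ♝ ♞ ♜
· · ♟ · · · ♟ ♟
· ♟ · ♟ ♝ ♛ · ·
♟ · · · ♙ ♟ · ·
· ♙ ♕ · ♙ · ♙ ·
· · · · · · · ♗
♙ · ♙ ♙ · · · ♙
♖ ♘ ♗ · ♔ · ♘ ♖


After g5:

♜ ♞ · · ♚ ♝ ♞ ♜
· · ♟ · · · · ♟
· ♟ · ♟ ♝ ♛ · ·
♟ · · · ♙ ♟ ♟ ·
· ♙ ♕ · ♙ · ♙ ·
· · · · · · · ♗
♙ · ♙ ♙ · · · ♙
♖ ♘ ♗ · ♔ · ♘ ♖



  a b c d e f g h
  ─────────────────
8│♜ ♞ · · ♚ ♝ ♞ ♜│8
7│· · ♟ · · · · ♟│7
6│· ♟ · ♟ ♝ ♛ · ·│6
5│♟ · · · ♙ ♟ ♟ ·│5
4│· ♙ ♕ · ♙ · ♙ ·│4
3│· · · · · · · ♗│3
2│♙ · ♙ ♙ · · · ♙│2
1│♖ ♘ ♗ · ♔ · ♘ ♖│1
  ─────────────────
  a b c d e f g h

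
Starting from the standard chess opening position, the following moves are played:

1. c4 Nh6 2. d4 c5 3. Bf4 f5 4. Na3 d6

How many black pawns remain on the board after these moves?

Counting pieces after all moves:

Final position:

  a b c d e f g h
  ─────────────────
8│♜ ♞ ♝ ♛ ♚ ♝ · ♜│8
7│♟ ♟ · · ♟ · ♟ ♟│7
6│· · · ♟ · · · ♞│6
5│· · ♟ · · ♟ · ·│5
4│· · ♙ ♙ · ♗ · ·│4
3│♘ · · · · · · ·│3
2│♙ ♙ · · ♙ ♙ ♙ ♙│2
1│♖ · · ♕ ♔ ♗ ♘ ♖│1
  ─────────────────
  a b c d e f g h


8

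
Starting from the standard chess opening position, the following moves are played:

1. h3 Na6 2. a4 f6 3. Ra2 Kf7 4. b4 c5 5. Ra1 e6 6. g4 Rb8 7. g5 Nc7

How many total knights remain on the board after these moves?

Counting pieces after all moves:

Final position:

  a b c d e f g h
  ─────────────────
8│· ♜ ♝ ♛ · ♝ ♞ ♜│8
7│♟ ♟ ♞ ♟ · ♚ ♟ ♟│7
6│· · · · ♟ ♟ · ·│6
5│· · ♟ · · · ♙ ·│5
4│♙ ♙ · · · · · ·│4
3│· · · · · · · ♙│3
2│· · ♙ ♙ ♙ ♙ · ·│2
1│♖ ♘ ♗ ♕ ♔ ♗ ♘ ♖│1
  ─────────────────
  a b c d e f g h


4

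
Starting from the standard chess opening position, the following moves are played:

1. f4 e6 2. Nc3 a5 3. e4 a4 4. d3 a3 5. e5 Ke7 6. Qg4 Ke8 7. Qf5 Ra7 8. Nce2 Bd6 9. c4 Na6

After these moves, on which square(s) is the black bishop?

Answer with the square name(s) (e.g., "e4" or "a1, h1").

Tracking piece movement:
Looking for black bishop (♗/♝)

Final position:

  a b c d e f g h
  ─────────────────
8│· · ♝ ♛ ♚ · ♞ ♜│8
7│♜ ♟ ♟ ♟ · ♟ ♟ ♟│7
6│♞ · · ♝ ♟ · · ·│6
5│· · · · ♙ ♕ · ·│5
4│· · ♙ · · ♙ · ·│4
3│♟ · · ♙ · · · ·│3
2│♙ ♙ · · ♘ · ♙ ♙│2
1│♖ · ♗ · ♔ ♗ ♘ ♖│1
  ─────────────────
  a b c d e f g h


c8, d6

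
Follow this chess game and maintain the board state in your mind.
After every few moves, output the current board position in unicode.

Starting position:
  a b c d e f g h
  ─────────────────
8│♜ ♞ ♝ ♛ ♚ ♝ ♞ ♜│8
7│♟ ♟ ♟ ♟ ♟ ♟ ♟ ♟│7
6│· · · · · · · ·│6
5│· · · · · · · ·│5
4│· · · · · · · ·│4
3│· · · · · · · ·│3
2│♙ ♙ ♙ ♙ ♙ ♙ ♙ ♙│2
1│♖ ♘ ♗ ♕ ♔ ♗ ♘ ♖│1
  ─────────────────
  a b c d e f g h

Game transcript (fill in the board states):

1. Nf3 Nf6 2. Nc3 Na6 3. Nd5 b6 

  a b c d e f g h
  ─────────────────
8│♜ · ♝ ♛ ♚ ♝ · ♜│8
7│♟ · ♟ ♟ ♟ ♟ ♟ ♟│7
6│♞ ♟ · · · ♞ · ·│6
5│· · · ♘ · · · ·│5
4│· · · · · · · ·│4
3│· · · · · ♘ · ·│3
2│♙ ♙ ♙ ♙ ♙ ♙ ♙ ♙│2
1│♖ · ♗ ♕ ♔ ♗ · ♖│1
  ─────────────────
  a b c d e f g h

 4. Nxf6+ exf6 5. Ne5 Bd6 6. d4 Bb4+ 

  a b c d e f g h
  ─────────────────
8│♜ · ♝ ♛ ♚ · · ♜│8
7│♟ · ♟ ♟ · ♟ ♟ ♟│7
6│♞ ♟ · · · ♟ · ·│6
5│· · · · ♘ · · ·│5
4│· ♝ · ♙ · · · ·│4
3│· · · · · · · ·│3
2│♙ ♙ ♙ · ♙ ♙ ♙ ♙│2
1│♖ · ♗ ♕ ♔ ♗ · ♖│1
  ─────────────────
  a b c d e f g h

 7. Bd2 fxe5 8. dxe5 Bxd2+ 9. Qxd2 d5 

  a b c d e f g h
  ─────────────────
8│♜ · ♝ ♛ ♚ · · ♜│8
7│♟ · ♟ · · ♟ ♟ ♟│7
6│♞ ♟ · · · · · ·│6
5│· · · ♟ ♙ · · ·│5
4│· · · · · · · ·│4
3│· · · · · · · ·│3
2│♙ ♙ ♙ ♕ ♙ ♙ ♙ ♙│2
1│♖ · · · ♔ ♗ · ♖│1
  ─────────────────
  a b c d e f g h

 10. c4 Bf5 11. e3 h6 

  a b c d e f g h
  ─────────────────
8│♜ · · ♛ ♚ · · ♜│8
7│♟ · ♟ · · ♟ ♟ ·│7
6│♞ ♟ · · · · · ♟│6
5│· · · ♟ ♙ ♝ · ·│5
4│· · ♙ · · · · ·│4
3│· · · · ♙ · · ·│3
2│♙ ♙ · ♕ · ♙ ♙ ♙│2
1│♖ · · · ♔ ♗ · ♖│1
  ─────────────────
  a b c d e f g h


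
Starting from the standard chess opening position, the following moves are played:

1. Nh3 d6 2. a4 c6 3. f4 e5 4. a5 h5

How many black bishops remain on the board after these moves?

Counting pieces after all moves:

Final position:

  a b c d e f g h
  ─────────────────
8│♜ ♞ ♝ ♛ ♚ ♝ ♞ ♜│8
7│♟ ♟ · · · ♟ ♟ ·│7
6│· · ♟ ♟ · · · ·│6
5│♙ · · · ♟ · · ♟│5
4│· · · · · ♙ · ·│4
3│· · · · · · · ♘│3
2│· ♙ ♙ ♙ ♙ · ♙ ♙│2
1│♖ ♘ ♗ ♕ ♔ ♗ · ♖│1
  ─────────────────
  a b c d e f g h


2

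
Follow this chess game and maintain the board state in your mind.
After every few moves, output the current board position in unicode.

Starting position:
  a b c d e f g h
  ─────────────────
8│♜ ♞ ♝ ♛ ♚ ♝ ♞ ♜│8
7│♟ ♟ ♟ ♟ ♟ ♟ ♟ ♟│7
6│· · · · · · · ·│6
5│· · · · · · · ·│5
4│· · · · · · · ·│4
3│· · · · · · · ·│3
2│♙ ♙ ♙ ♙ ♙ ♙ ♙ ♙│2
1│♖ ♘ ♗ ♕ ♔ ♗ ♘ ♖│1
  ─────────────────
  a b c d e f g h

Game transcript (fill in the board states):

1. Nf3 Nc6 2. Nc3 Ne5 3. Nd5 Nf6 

  a b c d e f g h
  ─────────────────
8│♜ · ♝ ♛ ♚ ♝ · ♜│8
7│♟ ♟ ♟ ♟ ♟ ♟ ♟ ♟│7
6│· · · · · ♞ · ·│6
5│· · · ♘ ♞ · · ·│5
4│· · · · · · · ·│4
3│· · · · · ♘ · ·│3
2│♙ ♙ ♙ ♙ ♙ ♙ ♙ ♙│2
1│♖ · ♗ ♕ ♔ ♗ · ♖│1
  ─────────────────
  a b c d e f g h

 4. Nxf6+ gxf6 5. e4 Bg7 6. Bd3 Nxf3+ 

  a b c d e f g h
  ─────────────────
8│♜ · ♝ ♛ ♚ · · ♜│8
7│♟ ♟ ♟ ♟ ♟ ♟ ♝ ♟│7
6│· · · · · ♟ · ·│6
5│· · · · · · · ·│5
4│· · · · ♙ · · ·│4
3│· · · ♗ · ♞ · ·│3
2│♙ ♙ ♙ ♙ · ♙ ♙ ♙│2
1│♖ · ♗ ♕ ♔ · · ♖│1
  ─────────────────
  a b c d e f g h

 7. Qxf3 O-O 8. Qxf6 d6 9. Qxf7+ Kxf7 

  a b c d e f g h
  ─────────────────
8│♜ · ♝ ♛ · ♜ · ·│8
7│♟ ♟ ♟ · ♟ ♚ ♝ ♟│7
6│· · · ♟ · · · ·│6
5│· · · · · · · ·│5
4│· · · · ♙ · · ·│4
3│· · · ♗ · · · ·│3
2│♙ ♙ ♙ ♙ · ♙ ♙ ♙│2
1│♖ · ♗ · ♔ · · ♖│1
  ─────────────────
  a b c d e f g h

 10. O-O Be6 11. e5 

  a b c d e f g h
  ─────────────────
8│♜ · · ♛ · ♜ · ·│8
7│♟ ♟ ♟ · ♟ ♚ ♝ ♟│7
6│· · · ♟ ♝ · · ·│6
5│· · · · ♙ · · ·│5
4│· · · · · · · ·│4
3│· · · ♗ · · · ·│3
2│♙ ♙ ♙ ♙ · ♙ ♙ ♙│2
1│♖ · ♗ · · ♖ ♔ ·│1
  ─────────────────
  a b c d e f g h


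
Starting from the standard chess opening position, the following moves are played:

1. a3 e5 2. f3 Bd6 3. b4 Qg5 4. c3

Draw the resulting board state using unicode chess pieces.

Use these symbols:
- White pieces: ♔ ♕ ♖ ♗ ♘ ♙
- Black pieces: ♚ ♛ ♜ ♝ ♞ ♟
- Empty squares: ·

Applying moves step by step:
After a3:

♜ ♞ ♝ ♛ ♚ ♝ ♞ ♜
♟ ♟ ♟ ♟ ♟ ♟ ♟ ♟
· · · · · · · ·
· · · · · · · ·
· · · · · · · ·
♙ · · · · · · ·
· ♙ ♙ ♙ ♙ ♙ ♙ ♙
♖ ♘ ♗ ♕ ♔ ♗ ♘ ♖


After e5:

♜ ♞ ♝ ♛ ♚ ♝ ♞ ♜
♟ ♟ ♟ ♟ · ♟ ♟ ♟
· · · · · · · ·
· · · · ♟ · · ·
· · · · · · · ·
♙ · · · · · · ·
· ♙ ♙ ♙ ♙ ♙ ♙ ♙
♖ ♘ ♗ ♕ ♔ ♗ ♘ ♖


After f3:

♜ ♞ ♝ ♛ ♚ ♝ ♞ ♜
♟ ♟ ♟ ♟ · ♟ ♟ ♟
· · · · · · · ·
· · · · ♟ · · ·
· · · · · · · ·
♙ · · · · ♙ · ·
· ♙ ♙ ♙ ♙ · ♙ ♙
♖ ♘ ♗ ♕ ♔ ♗ ♘ ♖


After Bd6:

♜ ♞ ♝ ♛ ♚ · ♞ ♜
♟ ♟ ♟ ♟ · ♟ ♟ ♟
· · · ♝ · · · ·
· · · · ♟ · · ·
· · · · · · · ·
♙ · · · · ♙ · ·
· ♙ ♙ ♙ ♙ · ♙ ♙
♖ ♘ ♗ ♕ ♔ ♗ ♘ ♖


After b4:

♜ ♞ ♝ ♛ ♚ · ♞ ♜
♟ ♟ ♟ ♟ · ♟ ♟ ♟
· · · ♝ · · · ·
· · · · ♟ · · ·
· ♙ · · · · · ·
♙ · · · · ♙ · ·
· · ♙ ♙ ♙ · ♙ ♙
♖ ♘ ♗ ♕ ♔ ♗ ♘ ♖


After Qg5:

♜ ♞ ♝ · ♚ · ♞ ♜
♟ ♟ ♟ ♟ · ♟ ♟ ♟
· · · ♝ · · · ·
· · · · ♟ · ♛ ·
· ♙ · · · · · ·
♙ · · · · ♙ · ·
· · ♙ ♙ ♙ · ♙ ♙
♖ ♘ ♗ ♕ ♔ ♗ ♘ ♖


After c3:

♜ ♞ ♝ · ♚ · ♞ ♜
♟ ♟ ♟ ♟ · ♟ ♟ ♟
· · · ♝ · · · ·
· · · · ♟ · ♛ ·
· ♙ · · · · · ·
♙ · ♙ · · ♙ · ·
· · · ♙ ♙ · ♙ ♙
♖ ♘ ♗ ♕ ♔ ♗ ♘ ♖



  a b c d e f g h
  ─────────────────
8│♜ ♞ ♝ · ♚ · ♞ ♜│8
7│♟ ♟ ♟ ♟ · ♟ ♟ ♟│7
6│· · · ♝ · · · ·│6
5│· · · · ♟ · ♛ ·│5
4│· ♙ · · · · · ·│4
3│♙ · ♙ · · ♙ · ·│3
2│· · · ♙ ♙ · ♙ ♙│2
1│♖ ♘ ♗ ♕ ♔ ♗ ♘ ♖│1
  ─────────────────
  a b c d e f g h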